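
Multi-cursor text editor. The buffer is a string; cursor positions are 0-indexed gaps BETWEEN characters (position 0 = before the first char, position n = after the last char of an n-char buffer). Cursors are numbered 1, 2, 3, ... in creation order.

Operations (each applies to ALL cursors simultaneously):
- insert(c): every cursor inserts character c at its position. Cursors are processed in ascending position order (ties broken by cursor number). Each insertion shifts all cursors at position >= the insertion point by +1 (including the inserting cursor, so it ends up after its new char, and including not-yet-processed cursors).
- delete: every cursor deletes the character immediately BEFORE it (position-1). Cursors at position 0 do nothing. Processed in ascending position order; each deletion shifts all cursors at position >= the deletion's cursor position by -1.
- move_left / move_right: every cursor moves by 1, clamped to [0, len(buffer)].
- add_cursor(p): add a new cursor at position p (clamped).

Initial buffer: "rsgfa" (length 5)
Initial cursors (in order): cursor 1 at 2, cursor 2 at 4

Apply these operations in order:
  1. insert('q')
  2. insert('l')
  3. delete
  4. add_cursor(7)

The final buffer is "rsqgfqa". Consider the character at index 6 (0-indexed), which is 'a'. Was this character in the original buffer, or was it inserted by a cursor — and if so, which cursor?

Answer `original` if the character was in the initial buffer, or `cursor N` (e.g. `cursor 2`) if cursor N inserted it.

After op 1 (insert('q')): buffer="rsqgfqa" (len 7), cursors c1@3 c2@6, authorship ..1..2.
After op 2 (insert('l')): buffer="rsqlgfqla" (len 9), cursors c1@4 c2@8, authorship ..11..22.
After op 3 (delete): buffer="rsqgfqa" (len 7), cursors c1@3 c2@6, authorship ..1..2.
After op 4 (add_cursor(7)): buffer="rsqgfqa" (len 7), cursors c1@3 c2@6 c3@7, authorship ..1..2.
Authorship (.=original, N=cursor N): . . 1 . . 2 .
Index 6: author = original

Answer: original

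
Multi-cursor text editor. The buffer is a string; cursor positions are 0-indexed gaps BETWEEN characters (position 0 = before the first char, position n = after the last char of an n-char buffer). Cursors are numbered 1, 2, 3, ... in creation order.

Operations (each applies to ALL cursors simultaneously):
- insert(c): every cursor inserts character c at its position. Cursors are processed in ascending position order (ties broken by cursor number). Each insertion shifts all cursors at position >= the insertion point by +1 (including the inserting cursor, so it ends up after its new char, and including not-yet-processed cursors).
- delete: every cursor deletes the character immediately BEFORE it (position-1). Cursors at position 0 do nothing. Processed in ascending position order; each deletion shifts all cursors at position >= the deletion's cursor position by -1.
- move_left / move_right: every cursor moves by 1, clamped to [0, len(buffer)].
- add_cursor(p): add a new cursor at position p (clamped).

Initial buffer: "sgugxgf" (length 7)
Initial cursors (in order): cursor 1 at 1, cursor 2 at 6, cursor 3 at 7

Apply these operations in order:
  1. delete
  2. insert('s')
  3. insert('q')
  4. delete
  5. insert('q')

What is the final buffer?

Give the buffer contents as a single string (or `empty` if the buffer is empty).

After op 1 (delete): buffer="gugx" (len 4), cursors c1@0 c2@4 c3@4, authorship ....
After op 2 (insert('s')): buffer="sgugxss" (len 7), cursors c1@1 c2@7 c3@7, authorship 1....23
After op 3 (insert('q')): buffer="sqgugxssqq" (len 10), cursors c1@2 c2@10 c3@10, authorship 11....2323
After op 4 (delete): buffer="sgugxss" (len 7), cursors c1@1 c2@7 c3@7, authorship 1....23
After op 5 (insert('q')): buffer="sqgugxssqq" (len 10), cursors c1@2 c2@10 c3@10, authorship 11....2323

Answer: sqgugxssqq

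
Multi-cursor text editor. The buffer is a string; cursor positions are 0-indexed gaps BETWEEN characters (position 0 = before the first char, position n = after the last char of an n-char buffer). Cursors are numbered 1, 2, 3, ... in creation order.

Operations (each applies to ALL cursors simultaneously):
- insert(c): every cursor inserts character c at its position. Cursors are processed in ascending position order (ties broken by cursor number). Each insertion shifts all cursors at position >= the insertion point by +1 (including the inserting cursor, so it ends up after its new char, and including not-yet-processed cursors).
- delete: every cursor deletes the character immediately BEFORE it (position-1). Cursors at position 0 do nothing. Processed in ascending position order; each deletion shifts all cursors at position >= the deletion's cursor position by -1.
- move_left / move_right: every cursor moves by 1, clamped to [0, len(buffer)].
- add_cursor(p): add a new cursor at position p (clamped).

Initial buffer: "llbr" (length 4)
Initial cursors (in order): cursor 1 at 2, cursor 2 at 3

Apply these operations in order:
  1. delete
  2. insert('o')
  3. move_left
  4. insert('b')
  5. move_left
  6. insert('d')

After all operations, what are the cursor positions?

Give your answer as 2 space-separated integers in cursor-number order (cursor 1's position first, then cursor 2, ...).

After op 1 (delete): buffer="lr" (len 2), cursors c1@1 c2@1, authorship ..
After op 2 (insert('o')): buffer="loor" (len 4), cursors c1@3 c2@3, authorship .12.
After op 3 (move_left): buffer="loor" (len 4), cursors c1@2 c2@2, authorship .12.
After op 4 (insert('b')): buffer="lobbor" (len 6), cursors c1@4 c2@4, authorship .1122.
After op 5 (move_left): buffer="lobbor" (len 6), cursors c1@3 c2@3, authorship .1122.
After op 6 (insert('d')): buffer="lobddbor" (len 8), cursors c1@5 c2@5, authorship .111222.

Answer: 5 5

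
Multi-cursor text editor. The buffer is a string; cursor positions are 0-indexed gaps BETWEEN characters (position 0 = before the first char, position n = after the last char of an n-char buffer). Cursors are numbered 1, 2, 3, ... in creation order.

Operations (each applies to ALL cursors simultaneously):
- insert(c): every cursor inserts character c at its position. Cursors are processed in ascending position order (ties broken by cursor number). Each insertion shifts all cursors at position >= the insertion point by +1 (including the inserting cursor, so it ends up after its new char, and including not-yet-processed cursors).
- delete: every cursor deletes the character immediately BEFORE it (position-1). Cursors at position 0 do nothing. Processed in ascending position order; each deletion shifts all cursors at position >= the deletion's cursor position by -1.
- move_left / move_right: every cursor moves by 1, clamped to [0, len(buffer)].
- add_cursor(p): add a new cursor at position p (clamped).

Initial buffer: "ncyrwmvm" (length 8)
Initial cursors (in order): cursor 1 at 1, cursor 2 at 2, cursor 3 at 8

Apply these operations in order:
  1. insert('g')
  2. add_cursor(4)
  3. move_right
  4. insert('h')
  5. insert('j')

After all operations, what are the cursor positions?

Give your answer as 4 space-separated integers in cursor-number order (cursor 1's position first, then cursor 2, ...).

Answer: 5 11 19 11

Derivation:
After op 1 (insert('g')): buffer="ngcgyrwmvmg" (len 11), cursors c1@2 c2@4 c3@11, authorship .1.2......3
After op 2 (add_cursor(4)): buffer="ngcgyrwmvmg" (len 11), cursors c1@2 c2@4 c4@4 c3@11, authorship .1.2......3
After op 3 (move_right): buffer="ngcgyrwmvmg" (len 11), cursors c1@3 c2@5 c4@5 c3@11, authorship .1.2......3
After op 4 (insert('h')): buffer="ngchgyhhrwmvmgh" (len 15), cursors c1@4 c2@8 c4@8 c3@15, authorship .1.12.24.....33
After op 5 (insert('j')): buffer="ngchjgyhhjjrwmvmghj" (len 19), cursors c1@5 c2@11 c4@11 c3@19, authorship .1.112.2424.....333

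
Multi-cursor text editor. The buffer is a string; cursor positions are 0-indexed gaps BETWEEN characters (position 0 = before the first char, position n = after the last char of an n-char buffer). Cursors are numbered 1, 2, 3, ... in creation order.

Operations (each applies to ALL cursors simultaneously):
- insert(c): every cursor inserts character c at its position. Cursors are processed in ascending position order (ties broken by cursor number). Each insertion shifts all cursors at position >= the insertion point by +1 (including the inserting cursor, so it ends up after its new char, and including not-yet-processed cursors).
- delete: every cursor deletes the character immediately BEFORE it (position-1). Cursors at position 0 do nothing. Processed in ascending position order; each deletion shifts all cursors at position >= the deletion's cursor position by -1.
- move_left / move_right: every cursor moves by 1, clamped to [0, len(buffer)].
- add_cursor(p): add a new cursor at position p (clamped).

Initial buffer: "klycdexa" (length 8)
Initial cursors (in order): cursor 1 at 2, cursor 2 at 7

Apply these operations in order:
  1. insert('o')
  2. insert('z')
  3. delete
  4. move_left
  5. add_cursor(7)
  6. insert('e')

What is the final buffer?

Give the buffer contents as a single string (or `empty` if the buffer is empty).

Answer: kleoycdeexeoa

Derivation:
After op 1 (insert('o')): buffer="kloycdexoa" (len 10), cursors c1@3 c2@9, authorship ..1.....2.
After op 2 (insert('z')): buffer="klozycdexoza" (len 12), cursors c1@4 c2@11, authorship ..11.....22.
After op 3 (delete): buffer="kloycdexoa" (len 10), cursors c1@3 c2@9, authorship ..1.....2.
After op 4 (move_left): buffer="kloycdexoa" (len 10), cursors c1@2 c2@8, authorship ..1.....2.
After op 5 (add_cursor(7)): buffer="kloycdexoa" (len 10), cursors c1@2 c3@7 c2@8, authorship ..1.....2.
After op 6 (insert('e')): buffer="kleoycdeexeoa" (len 13), cursors c1@3 c3@9 c2@11, authorship ..11....3.22.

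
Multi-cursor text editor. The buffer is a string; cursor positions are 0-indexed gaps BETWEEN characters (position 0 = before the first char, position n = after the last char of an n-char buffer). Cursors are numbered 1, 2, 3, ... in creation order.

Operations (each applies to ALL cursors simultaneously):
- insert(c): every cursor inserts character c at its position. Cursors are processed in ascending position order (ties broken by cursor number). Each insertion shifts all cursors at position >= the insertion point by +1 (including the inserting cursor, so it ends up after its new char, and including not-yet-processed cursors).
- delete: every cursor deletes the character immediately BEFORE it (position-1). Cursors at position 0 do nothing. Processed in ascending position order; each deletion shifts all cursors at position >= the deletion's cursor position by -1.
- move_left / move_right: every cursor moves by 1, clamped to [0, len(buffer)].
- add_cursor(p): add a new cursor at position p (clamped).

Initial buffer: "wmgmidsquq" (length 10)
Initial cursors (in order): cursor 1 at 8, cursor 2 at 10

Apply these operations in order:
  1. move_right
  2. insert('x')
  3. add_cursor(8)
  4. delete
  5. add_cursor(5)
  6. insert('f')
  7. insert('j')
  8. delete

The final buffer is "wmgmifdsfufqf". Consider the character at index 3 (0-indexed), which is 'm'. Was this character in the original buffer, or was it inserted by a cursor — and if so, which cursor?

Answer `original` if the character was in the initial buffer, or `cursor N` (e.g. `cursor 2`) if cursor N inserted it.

Answer: original

Derivation:
After op 1 (move_right): buffer="wmgmidsquq" (len 10), cursors c1@9 c2@10, authorship ..........
After op 2 (insert('x')): buffer="wmgmidsquxqx" (len 12), cursors c1@10 c2@12, authorship .........1.2
After op 3 (add_cursor(8)): buffer="wmgmidsquxqx" (len 12), cursors c3@8 c1@10 c2@12, authorship .........1.2
After op 4 (delete): buffer="wmgmidsuq" (len 9), cursors c3@7 c1@8 c2@9, authorship .........
After op 5 (add_cursor(5)): buffer="wmgmidsuq" (len 9), cursors c4@5 c3@7 c1@8 c2@9, authorship .........
After op 6 (insert('f')): buffer="wmgmifdsfufqf" (len 13), cursors c4@6 c3@9 c1@11 c2@13, authorship .....4..3.1.2
After op 7 (insert('j')): buffer="wmgmifjdsfjufjqfj" (len 17), cursors c4@7 c3@11 c1@14 c2@17, authorship .....44..33.11.22
After op 8 (delete): buffer="wmgmifdsfufqf" (len 13), cursors c4@6 c3@9 c1@11 c2@13, authorship .....4..3.1.2
Authorship (.=original, N=cursor N): . . . . . 4 . . 3 . 1 . 2
Index 3: author = original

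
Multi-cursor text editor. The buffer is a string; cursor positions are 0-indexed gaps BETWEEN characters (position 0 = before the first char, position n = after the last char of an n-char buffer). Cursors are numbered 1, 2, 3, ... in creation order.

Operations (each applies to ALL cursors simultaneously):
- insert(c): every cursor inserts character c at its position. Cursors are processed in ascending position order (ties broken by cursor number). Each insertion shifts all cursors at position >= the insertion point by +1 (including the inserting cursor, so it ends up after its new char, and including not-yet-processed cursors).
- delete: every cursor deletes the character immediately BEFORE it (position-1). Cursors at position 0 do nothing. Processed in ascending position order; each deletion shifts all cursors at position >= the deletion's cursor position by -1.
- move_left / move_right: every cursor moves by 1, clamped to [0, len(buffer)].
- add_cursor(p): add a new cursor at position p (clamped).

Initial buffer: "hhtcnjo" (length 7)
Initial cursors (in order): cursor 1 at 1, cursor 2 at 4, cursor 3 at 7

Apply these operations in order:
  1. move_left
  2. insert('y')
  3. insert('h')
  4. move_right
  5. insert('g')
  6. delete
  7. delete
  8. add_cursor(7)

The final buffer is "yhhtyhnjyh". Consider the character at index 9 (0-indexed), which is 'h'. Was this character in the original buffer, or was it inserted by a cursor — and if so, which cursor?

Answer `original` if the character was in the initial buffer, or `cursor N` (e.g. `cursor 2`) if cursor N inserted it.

Answer: cursor 3

Derivation:
After op 1 (move_left): buffer="hhtcnjo" (len 7), cursors c1@0 c2@3 c3@6, authorship .......
After op 2 (insert('y')): buffer="yhhtycnjyo" (len 10), cursors c1@1 c2@5 c3@9, authorship 1...2...3.
After op 3 (insert('h')): buffer="yhhhtyhcnjyho" (len 13), cursors c1@2 c2@7 c3@12, authorship 11...22...33.
After op 4 (move_right): buffer="yhhhtyhcnjyho" (len 13), cursors c1@3 c2@8 c3@13, authorship 11...22...33.
After op 5 (insert('g')): buffer="yhhghtyhcgnjyhog" (len 16), cursors c1@4 c2@10 c3@16, authorship 11.1..22.2..33.3
After op 6 (delete): buffer="yhhhtyhcnjyho" (len 13), cursors c1@3 c2@8 c3@13, authorship 11...22...33.
After op 7 (delete): buffer="yhhtyhnjyh" (len 10), cursors c1@2 c2@6 c3@10, authorship 11..22..33
After op 8 (add_cursor(7)): buffer="yhhtyhnjyh" (len 10), cursors c1@2 c2@6 c4@7 c3@10, authorship 11..22..33
Authorship (.=original, N=cursor N): 1 1 . . 2 2 . . 3 3
Index 9: author = 3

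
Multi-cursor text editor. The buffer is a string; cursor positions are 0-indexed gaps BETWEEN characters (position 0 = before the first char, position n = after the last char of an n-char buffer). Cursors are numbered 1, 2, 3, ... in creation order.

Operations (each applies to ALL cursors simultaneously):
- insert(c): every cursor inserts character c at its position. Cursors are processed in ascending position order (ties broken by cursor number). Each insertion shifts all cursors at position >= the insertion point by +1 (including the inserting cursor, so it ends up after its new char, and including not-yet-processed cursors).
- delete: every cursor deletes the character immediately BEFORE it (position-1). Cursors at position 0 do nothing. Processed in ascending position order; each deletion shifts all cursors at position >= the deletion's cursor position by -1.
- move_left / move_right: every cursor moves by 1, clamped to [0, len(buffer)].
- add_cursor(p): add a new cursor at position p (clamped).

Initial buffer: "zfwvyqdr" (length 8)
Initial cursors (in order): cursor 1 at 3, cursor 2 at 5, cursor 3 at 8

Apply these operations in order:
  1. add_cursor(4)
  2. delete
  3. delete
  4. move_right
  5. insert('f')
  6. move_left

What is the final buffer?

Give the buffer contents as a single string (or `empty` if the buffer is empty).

After op 1 (add_cursor(4)): buffer="zfwvyqdr" (len 8), cursors c1@3 c4@4 c2@5 c3@8, authorship ........
After op 2 (delete): buffer="zfqd" (len 4), cursors c1@2 c2@2 c4@2 c3@4, authorship ....
After op 3 (delete): buffer="q" (len 1), cursors c1@0 c2@0 c4@0 c3@1, authorship .
After op 4 (move_right): buffer="q" (len 1), cursors c1@1 c2@1 c3@1 c4@1, authorship .
After op 5 (insert('f')): buffer="qffff" (len 5), cursors c1@5 c2@5 c3@5 c4@5, authorship .1234
After op 6 (move_left): buffer="qffff" (len 5), cursors c1@4 c2@4 c3@4 c4@4, authorship .1234

Answer: qffff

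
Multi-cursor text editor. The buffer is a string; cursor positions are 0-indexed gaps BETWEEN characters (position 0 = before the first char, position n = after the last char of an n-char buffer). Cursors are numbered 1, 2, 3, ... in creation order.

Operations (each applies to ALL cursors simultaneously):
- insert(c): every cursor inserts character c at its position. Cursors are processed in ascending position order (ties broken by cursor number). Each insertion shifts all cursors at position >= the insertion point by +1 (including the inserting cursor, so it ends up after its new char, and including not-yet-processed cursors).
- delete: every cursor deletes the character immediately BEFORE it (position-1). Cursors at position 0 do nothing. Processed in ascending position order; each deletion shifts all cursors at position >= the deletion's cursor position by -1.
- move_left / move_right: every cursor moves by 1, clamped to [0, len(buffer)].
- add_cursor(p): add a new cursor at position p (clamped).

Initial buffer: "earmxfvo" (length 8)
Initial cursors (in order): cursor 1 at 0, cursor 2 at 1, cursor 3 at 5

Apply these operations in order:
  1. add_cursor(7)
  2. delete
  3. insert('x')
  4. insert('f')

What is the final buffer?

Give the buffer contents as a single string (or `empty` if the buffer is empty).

Answer: xxffarmxffxfo

Derivation:
After op 1 (add_cursor(7)): buffer="earmxfvo" (len 8), cursors c1@0 c2@1 c3@5 c4@7, authorship ........
After op 2 (delete): buffer="armfo" (len 5), cursors c1@0 c2@0 c3@3 c4@4, authorship .....
After op 3 (insert('x')): buffer="xxarmxfxo" (len 9), cursors c1@2 c2@2 c3@6 c4@8, authorship 12...3.4.
After op 4 (insert('f')): buffer="xxffarmxffxfo" (len 13), cursors c1@4 c2@4 c3@9 c4@12, authorship 1212...33.44.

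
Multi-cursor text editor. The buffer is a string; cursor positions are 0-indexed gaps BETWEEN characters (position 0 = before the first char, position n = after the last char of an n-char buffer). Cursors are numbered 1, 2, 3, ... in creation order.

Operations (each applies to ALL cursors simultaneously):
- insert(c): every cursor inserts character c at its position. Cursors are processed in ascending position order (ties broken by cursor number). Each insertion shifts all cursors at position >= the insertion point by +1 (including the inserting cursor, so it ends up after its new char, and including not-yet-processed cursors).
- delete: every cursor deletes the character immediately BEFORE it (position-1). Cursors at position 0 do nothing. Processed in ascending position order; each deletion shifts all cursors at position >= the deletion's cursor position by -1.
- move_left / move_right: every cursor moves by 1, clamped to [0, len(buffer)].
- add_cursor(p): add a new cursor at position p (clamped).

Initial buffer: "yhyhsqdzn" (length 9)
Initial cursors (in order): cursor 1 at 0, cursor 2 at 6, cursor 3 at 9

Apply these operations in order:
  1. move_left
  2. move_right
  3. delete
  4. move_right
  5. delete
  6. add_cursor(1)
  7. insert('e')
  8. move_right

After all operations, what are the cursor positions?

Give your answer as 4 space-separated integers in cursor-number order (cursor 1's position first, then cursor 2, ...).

Answer: 2 7 7 4

Derivation:
After op 1 (move_left): buffer="yhyhsqdzn" (len 9), cursors c1@0 c2@5 c3@8, authorship .........
After op 2 (move_right): buffer="yhyhsqdzn" (len 9), cursors c1@1 c2@6 c3@9, authorship .........
After op 3 (delete): buffer="hyhsdz" (len 6), cursors c1@0 c2@4 c3@6, authorship ......
After op 4 (move_right): buffer="hyhsdz" (len 6), cursors c1@1 c2@5 c3@6, authorship ......
After op 5 (delete): buffer="yhs" (len 3), cursors c1@0 c2@3 c3@3, authorship ...
After op 6 (add_cursor(1)): buffer="yhs" (len 3), cursors c1@0 c4@1 c2@3 c3@3, authorship ...
After op 7 (insert('e')): buffer="eyehsee" (len 7), cursors c1@1 c4@3 c2@7 c3@7, authorship 1.4..23
After op 8 (move_right): buffer="eyehsee" (len 7), cursors c1@2 c4@4 c2@7 c3@7, authorship 1.4..23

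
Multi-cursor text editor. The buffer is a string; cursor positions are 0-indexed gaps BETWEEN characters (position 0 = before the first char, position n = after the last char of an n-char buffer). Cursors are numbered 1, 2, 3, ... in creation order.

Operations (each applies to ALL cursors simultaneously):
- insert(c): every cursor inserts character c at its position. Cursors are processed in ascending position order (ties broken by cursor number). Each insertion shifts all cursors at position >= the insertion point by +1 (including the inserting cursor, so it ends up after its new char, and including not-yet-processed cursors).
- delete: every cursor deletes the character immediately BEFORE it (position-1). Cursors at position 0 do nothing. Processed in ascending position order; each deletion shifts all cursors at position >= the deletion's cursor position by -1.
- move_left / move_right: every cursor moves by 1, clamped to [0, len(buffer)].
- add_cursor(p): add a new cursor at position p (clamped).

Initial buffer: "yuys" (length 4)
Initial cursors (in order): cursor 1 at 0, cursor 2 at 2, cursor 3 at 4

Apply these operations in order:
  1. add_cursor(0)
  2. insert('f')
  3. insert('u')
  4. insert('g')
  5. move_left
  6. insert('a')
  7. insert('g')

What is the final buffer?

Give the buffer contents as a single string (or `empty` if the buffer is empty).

After op 1 (add_cursor(0)): buffer="yuys" (len 4), cursors c1@0 c4@0 c2@2 c3@4, authorship ....
After op 2 (insert('f')): buffer="ffyufysf" (len 8), cursors c1@2 c4@2 c2@5 c3@8, authorship 14..2..3
After op 3 (insert('u')): buffer="ffuuyufuysfu" (len 12), cursors c1@4 c4@4 c2@8 c3@12, authorship 1414..22..33
After op 4 (insert('g')): buffer="ffuuggyufugysfug" (len 16), cursors c1@6 c4@6 c2@11 c3@16, authorship 141414..222..333
After op 5 (move_left): buffer="ffuuggyufugysfug" (len 16), cursors c1@5 c4@5 c2@10 c3@15, authorship 141414..222..333
After op 6 (insert('a')): buffer="ffuugaagyufuagysfuag" (len 20), cursors c1@7 c4@7 c2@13 c3@19, authorship 14141144..2222..3333
After op 7 (insert('g')): buffer="ffuugaagggyufuaggysfuagg" (len 24), cursors c1@9 c4@9 c2@16 c3@23, authorship 1414114144..22222..33333

Answer: ffuugaagggyufuaggysfuagg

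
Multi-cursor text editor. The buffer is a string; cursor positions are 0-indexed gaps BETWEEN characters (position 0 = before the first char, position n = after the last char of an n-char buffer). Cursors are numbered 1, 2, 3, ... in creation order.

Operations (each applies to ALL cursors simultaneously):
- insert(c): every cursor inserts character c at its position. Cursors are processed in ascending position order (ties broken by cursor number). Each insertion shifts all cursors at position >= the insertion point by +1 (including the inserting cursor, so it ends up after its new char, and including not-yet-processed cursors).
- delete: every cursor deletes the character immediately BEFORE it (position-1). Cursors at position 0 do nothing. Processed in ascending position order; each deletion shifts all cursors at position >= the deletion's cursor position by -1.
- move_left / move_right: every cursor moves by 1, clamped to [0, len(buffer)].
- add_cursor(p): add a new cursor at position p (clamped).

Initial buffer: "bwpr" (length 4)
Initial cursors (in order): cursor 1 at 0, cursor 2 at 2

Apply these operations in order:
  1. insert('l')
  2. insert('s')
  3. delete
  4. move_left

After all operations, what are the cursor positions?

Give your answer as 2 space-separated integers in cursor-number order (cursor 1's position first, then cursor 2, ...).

Answer: 0 3

Derivation:
After op 1 (insert('l')): buffer="lbwlpr" (len 6), cursors c1@1 c2@4, authorship 1..2..
After op 2 (insert('s')): buffer="lsbwlspr" (len 8), cursors c1@2 c2@6, authorship 11..22..
After op 3 (delete): buffer="lbwlpr" (len 6), cursors c1@1 c2@4, authorship 1..2..
After op 4 (move_left): buffer="lbwlpr" (len 6), cursors c1@0 c2@3, authorship 1..2..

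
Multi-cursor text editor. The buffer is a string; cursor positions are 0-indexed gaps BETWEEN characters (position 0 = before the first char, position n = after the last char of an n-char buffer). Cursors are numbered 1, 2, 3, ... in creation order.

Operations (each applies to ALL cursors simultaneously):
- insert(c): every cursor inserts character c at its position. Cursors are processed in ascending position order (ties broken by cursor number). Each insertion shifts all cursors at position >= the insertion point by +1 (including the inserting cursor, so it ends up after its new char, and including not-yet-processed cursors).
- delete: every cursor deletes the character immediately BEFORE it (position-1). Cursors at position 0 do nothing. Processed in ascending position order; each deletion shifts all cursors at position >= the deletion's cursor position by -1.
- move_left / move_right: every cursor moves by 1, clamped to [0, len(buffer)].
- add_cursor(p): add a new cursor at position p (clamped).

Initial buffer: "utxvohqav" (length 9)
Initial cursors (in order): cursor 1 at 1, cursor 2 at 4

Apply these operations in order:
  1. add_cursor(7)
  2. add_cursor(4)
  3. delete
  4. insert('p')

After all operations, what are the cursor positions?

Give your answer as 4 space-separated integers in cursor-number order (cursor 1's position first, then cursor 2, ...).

After op 1 (add_cursor(7)): buffer="utxvohqav" (len 9), cursors c1@1 c2@4 c3@7, authorship .........
After op 2 (add_cursor(4)): buffer="utxvohqav" (len 9), cursors c1@1 c2@4 c4@4 c3@7, authorship .........
After op 3 (delete): buffer="tohav" (len 5), cursors c1@0 c2@1 c4@1 c3@3, authorship .....
After op 4 (insert('p')): buffer="ptppohpav" (len 9), cursors c1@1 c2@4 c4@4 c3@7, authorship 1.24..3..

Answer: 1 4 7 4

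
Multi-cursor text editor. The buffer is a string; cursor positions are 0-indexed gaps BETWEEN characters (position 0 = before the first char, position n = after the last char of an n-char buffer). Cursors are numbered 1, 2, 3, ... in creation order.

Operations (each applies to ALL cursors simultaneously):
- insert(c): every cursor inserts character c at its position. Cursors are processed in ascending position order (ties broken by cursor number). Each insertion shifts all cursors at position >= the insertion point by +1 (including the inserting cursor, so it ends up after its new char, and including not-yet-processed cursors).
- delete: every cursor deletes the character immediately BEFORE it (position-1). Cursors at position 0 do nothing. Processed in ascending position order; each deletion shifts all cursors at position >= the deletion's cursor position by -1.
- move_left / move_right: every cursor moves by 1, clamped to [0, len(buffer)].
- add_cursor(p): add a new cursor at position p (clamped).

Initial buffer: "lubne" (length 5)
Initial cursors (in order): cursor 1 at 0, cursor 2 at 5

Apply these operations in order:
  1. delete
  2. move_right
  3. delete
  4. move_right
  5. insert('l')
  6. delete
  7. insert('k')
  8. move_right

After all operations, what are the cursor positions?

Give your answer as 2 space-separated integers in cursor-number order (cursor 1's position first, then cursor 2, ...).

After op 1 (delete): buffer="lubn" (len 4), cursors c1@0 c2@4, authorship ....
After op 2 (move_right): buffer="lubn" (len 4), cursors c1@1 c2@4, authorship ....
After op 3 (delete): buffer="ub" (len 2), cursors c1@0 c2@2, authorship ..
After op 4 (move_right): buffer="ub" (len 2), cursors c1@1 c2@2, authorship ..
After op 5 (insert('l')): buffer="ulbl" (len 4), cursors c1@2 c2@4, authorship .1.2
After op 6 (delete): buffer="ub" (len 2), cursors c1@1 c2@2, authorship ..
After op 7 (insert('k')): buffer="ukbk" (len 4), cursors c1@2 c2@4, authorship .1.2
After op 8 (move_right): buffer="ukbk" (len 4), cursors c1@3 c2@4, authorship .1.2

Answer: 3 4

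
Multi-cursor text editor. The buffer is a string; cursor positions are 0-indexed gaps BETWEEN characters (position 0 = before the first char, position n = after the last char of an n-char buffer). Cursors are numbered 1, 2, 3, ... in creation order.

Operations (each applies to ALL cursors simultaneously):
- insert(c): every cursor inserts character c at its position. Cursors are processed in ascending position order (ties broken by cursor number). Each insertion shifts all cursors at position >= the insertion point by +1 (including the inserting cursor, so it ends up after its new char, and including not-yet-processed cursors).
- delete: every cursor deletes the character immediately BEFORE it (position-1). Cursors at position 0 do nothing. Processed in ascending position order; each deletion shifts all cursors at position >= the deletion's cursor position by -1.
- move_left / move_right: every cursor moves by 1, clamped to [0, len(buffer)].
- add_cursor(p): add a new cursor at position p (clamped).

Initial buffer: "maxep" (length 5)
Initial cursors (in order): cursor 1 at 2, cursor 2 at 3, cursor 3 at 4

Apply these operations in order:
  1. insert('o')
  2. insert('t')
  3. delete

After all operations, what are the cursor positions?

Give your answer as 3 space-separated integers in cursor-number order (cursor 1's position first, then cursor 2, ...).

Answer: 3 5 7

Derivation:
After op 1 (insert('o')): buffer="maoxoeop" (len 8), cursors c1@3 c2@5 c3@7, authorship ..1.2.3.
After op 2 (insert('t')): buffer="maotxoteotp" (len 11), cursors c1@4 c2@7 c3@10, authorship ..11.22.33.
After op 3 (delete): buffer="maoxoeop" (len 8), cursors c1@3 c2@5 c3@7, authorship ..1.2.3.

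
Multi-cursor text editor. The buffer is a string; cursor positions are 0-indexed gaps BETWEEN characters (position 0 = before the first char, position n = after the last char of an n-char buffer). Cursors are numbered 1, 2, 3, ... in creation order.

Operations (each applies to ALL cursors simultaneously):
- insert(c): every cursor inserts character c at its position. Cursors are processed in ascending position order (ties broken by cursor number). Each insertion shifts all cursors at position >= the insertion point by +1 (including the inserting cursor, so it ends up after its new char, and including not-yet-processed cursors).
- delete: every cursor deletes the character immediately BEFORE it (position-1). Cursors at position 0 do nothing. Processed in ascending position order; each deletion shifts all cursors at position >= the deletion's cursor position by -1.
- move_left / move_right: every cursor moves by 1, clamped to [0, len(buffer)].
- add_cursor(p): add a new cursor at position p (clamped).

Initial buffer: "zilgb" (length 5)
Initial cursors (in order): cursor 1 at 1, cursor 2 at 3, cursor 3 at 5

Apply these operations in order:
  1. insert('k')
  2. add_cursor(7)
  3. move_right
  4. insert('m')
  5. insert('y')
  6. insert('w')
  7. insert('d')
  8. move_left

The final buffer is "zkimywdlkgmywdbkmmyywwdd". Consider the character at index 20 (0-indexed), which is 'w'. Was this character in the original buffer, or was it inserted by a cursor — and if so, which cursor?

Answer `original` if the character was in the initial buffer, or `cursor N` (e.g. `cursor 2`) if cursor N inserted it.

After op 1 (insert('k')): buffer="zkilkgbk" (len 8), cursors c1@2 c2@5 c3@8, authorship .1..2..3
After op 2 (add_cursor(7)): buffer="zkilkgbk" (len 8), cursors c1@2 c2@5 c4@7 c3@8, authorship .1..2..3
After op 3 (move_right): buffer="zkilkgbk" (len 8), cursors c1@3 c2@6 c3@8 c4@8, authorship .1..2..3
After op 4 (insert('m')): buffer="zkimlkgmbkmm" (len 12), cursors c1@4 c2@8 c3@12 c4@12, authorship .1.1.2.2.334
After op 5 (insert('y')): buffer="zkimylkgmybkmmyy" (len 16), cursors c1@5 c2@10 c3@16 c4@16, authorship .1.11.2.22.33434
After op 6 (insert('w')): buffer="zkimywlkgmywbkmmyyww" (len 20), cursors c1@6 c2@12 c3@20 c4@20, authorship .1.111.2.222.3343434
After op 7 (insert('d')): buffer="zkimywdlkgmywdbkmmyywwdd" (len 24), cursors c1@7 c2@14 c3@24 c4@24, authorship .1.1111.2.2222.334343434
After op 8 (move_left): buffer="zkimywdlkgmywdbkmmyywwdd" (len 24), cursors c1@6 c2@13 c3@23 c4@23, authorship .1.1111.2.2222.334343434
Authorship (.=original, N=cursor N): . 1 . 1 1 1 1 . 2 . 2 2 2 2 . 3 3 4 3 4 3 4 3 4
Index 20: author = 3

Answer: cursor 3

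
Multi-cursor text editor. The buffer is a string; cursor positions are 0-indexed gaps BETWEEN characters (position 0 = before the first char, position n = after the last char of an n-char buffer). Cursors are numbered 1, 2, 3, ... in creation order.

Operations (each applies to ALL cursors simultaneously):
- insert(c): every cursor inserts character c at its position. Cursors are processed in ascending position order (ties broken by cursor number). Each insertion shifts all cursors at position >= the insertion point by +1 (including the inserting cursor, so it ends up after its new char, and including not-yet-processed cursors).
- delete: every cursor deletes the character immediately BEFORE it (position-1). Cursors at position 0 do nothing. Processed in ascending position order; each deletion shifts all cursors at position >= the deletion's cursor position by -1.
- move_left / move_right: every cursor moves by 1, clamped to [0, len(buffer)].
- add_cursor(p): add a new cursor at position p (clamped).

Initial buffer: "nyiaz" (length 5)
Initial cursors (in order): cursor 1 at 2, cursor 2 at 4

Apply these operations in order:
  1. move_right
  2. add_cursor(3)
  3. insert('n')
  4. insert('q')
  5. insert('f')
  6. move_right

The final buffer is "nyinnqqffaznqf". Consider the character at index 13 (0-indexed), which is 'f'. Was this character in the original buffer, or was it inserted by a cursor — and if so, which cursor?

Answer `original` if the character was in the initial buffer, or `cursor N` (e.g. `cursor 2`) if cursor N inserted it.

Answer: cursor 2

Derivation:
After op 1 (move_right): buffer="nyiaz" (len 5), cursors c1@3 c2@5, authorship .....
After op 2 (add_cursor(3)): buffer="nyiaz" (len 5), cursors c1@3 c3@3 c2@5, authorship .....
After op 3 (insert('n')): buffer="nyinnazn" (len 8), cursors c1@5 c3@5 c2@8, authorship ...13..2
After op 4 (insert('q')): buffer="nyinnqqaznq" (len 11), cursors c1@7 c3@7 c2@11, authorship ...1313..22
After op 5 (insert('f')): buffer="nyinnqqffaznqf" (len 14), cursors c1@9 c3@9 c2@14, authorship ...131313..222
After op 6 (move_right): buffer="nyinnqqffaznqf" (len 14), cursors c1@10 c3@10 c2@14, authorship ...131313..222
Authorship (.=original, N=cursor N): . . . 1 3 1 3 1 3 . . 2 2 2
Index 13: author = 2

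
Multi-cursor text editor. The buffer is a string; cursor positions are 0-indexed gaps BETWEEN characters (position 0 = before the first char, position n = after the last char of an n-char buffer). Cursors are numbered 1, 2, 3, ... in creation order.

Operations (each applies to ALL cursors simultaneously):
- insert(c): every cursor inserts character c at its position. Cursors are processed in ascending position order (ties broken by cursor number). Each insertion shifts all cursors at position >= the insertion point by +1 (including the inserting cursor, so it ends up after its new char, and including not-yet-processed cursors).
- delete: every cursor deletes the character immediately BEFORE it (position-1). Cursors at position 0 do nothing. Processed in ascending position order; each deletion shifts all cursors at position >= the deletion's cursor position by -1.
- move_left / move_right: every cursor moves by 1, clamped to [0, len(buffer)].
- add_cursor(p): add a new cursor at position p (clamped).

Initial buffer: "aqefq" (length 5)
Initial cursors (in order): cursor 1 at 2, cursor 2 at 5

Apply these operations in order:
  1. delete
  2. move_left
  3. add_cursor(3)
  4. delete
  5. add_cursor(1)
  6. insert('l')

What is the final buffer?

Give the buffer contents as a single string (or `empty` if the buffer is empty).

Answer: lalll

Derivation:
After op 1 (delete): buffer="aef" (len 3), cursors c1@1 c2@3, authorship ...
After op 2 (move_left): buffer="aef" (len 3), cursors c1@0 c2@2, authorship ...
After op 3 (add_cursor(3)): buffer="aef" (len 3), cursors c1@0 c2@2 c3@3, authorship ...
After op 4 (delete): buffer="a" (len 1), cursors c1@0 c2@1 c3@1, authorship .
After op 5 (add_cursor(1)): buffer="a" (len 1), cursors c1@0 c2@1 c3@1 c4@1, authorship .
After op 6 (insert('l')): buffer="lalll" (len 5), cursors c1@1 c2@5 c3@5 c4@5, authorship 1.234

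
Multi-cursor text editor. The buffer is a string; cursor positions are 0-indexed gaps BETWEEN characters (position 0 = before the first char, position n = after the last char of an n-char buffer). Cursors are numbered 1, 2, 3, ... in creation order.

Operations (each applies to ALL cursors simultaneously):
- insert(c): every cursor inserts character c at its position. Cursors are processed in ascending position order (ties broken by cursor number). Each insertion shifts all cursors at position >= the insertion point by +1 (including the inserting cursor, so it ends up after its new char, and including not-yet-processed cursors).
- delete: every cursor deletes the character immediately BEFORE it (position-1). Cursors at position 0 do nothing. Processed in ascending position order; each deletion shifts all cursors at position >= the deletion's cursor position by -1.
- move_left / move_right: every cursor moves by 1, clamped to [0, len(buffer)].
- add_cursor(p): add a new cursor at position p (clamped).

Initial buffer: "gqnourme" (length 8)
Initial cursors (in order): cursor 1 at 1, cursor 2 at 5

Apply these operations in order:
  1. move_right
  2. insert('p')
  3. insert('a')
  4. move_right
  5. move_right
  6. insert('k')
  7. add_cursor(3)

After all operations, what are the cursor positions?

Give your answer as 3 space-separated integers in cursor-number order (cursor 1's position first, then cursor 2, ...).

Answer: 7 14 3

Derivation:
After op 1 (move_right): buffer="gqnourme" (len 8), cursors c1@2 c2@6, authorship ........
After op 2 (insert('p')): buffer="gqpnourpme" (len 10), cursors c1@3 c2@8, authorship ..1....2..
After op 3 (insert('a')): buffer="gqpanourpame" (len 12), cursors c1@4 c2@10, authorship ..11....22..
After op 4 (move_right): buffer="gqpanourpame" (len 12), cursors c1@5 c2@11, authorship ..11....22..
After op 5 (move_right): buffer="gqpanourpame" (len 12), cursors c1@6 c2@12, authorship ..11....22..
After op 6 (insert('k')): buffer="gqpanokurpamek" (len 14), cursors c1@7 c2@14, authorship ..11..1..22..2
After op 7 (add_cursor(3)): buffer="gqpanokurpamek" (len 14), cursors c3@3 c1@7 c2@14, authorship ..11..1..22..2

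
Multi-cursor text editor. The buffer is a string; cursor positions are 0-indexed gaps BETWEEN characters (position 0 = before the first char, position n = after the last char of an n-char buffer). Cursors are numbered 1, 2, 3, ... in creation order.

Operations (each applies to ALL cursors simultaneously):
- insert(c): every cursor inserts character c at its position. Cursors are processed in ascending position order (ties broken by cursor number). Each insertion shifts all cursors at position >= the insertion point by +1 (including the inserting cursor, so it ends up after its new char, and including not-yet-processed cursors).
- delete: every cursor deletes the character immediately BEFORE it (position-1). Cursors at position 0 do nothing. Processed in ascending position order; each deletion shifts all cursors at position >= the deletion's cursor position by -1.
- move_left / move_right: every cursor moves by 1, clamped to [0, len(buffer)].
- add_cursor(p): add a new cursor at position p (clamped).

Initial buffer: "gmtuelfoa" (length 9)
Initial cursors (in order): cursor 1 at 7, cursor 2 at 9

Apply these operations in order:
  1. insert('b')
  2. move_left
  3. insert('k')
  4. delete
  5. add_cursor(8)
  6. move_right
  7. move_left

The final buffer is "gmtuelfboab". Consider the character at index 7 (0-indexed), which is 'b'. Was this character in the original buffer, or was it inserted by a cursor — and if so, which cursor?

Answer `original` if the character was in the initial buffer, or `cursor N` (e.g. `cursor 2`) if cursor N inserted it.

After op 1 (insert('b')): buffer="gmtuelfboab" (len 11), cursors c1@8 c2@11, authorship .......1..2
After op 2 (move_left): buffer="gmtuelfboab" (len 11), cursors c1@7 c2@10, authorship .......1..2
After op 3 (insert('k')): buffer="gmtuelfkboakb" (len 13), cursors c1@8 c2@12, authorship .......11..22
After op 4 (delete): buffer="gmtuelfboab" (len 11), cursors c1@7 c2@10, authorship .......1..2
After op 5 (add_cursor(8)): buffer="gmtuelfboab" (len 11), cursors c1@7 c3@8 c2@10, authorship .......1..2
After op 6 (move_right): buffer="gmtuelfboab" (len 11), cursors c1@8 c3@9 c2@11, authorship .......1..2
After op 7 (move_left): buffer="gmtuelfboab" (len 11), cursors c1@7 c3@8 c2@10, authorship .......1..2
Authorship (.=original, N=cursor N): . . . . . . . 1 . . 2
Index 7: author = 1

Answer: cursor 1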